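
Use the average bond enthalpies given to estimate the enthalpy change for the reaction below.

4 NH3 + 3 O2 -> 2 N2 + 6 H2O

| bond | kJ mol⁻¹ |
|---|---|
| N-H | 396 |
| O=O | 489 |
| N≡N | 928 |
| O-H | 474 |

ΔH ≈ −1325 kJ

Bonds broken (reactants):
  N-H: 12 × 396 = 4752
  O=O: 3 × 489 = 1467
  Σ(broken) = 6219 kJ
Bonds formed (products):
  N≡N: 2 × 928 = 1856
  O-H: 12 × 474 = 5688
  Σ(formed) = 7544 kJ
ΔH = Σ(broken) − Σ(formed) = 6219 − 7544 = −1325 kJ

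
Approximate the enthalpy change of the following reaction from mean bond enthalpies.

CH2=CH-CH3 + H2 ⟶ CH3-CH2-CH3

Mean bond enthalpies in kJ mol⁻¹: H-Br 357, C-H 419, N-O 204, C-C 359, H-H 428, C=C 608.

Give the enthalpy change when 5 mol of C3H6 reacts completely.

ΔH = −805 kJ

Bonds broken (reactants):
  C-C: 1 × 359 = 359
  C-H: 6 × 419 = 2514
  C=C: 1 × 608 = 608
  H-H: 1 × 428 = 428
  Σ(broken) = 3909 kJ
Bonds formed (products):
  C-C: 2 × 359 = 718
  C-H: 8 × 419 = 3352
  Σ(formed) = 4070 kJ
ΔH = Σ(broken) − Σ(formed) = 3909 − 4070 = −161 kJ
For 5× the reaction as written: 5 × (−161) = −805 kJ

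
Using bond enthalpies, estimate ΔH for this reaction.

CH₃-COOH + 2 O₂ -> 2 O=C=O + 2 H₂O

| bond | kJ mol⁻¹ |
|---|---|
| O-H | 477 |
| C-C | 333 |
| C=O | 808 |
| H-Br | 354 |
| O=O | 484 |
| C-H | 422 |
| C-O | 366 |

ΔH ≈ −922 kJ

Bonds broken (reactants):
  C-C: 1 × 333 = 333
  C-H: 3 × 422 = 1266
  C-O: 1 × 366 = 366
  C=O: 1 × 808 = 808
  O-H: 1 × 477 = 477
  O=O: 2 × 484 = 968
  Σ(broken) = 4218 kJ
Bonds formed (products):
  C=O: 4 × 808 = 3232
  O-H: 4 × 477 = 1908
  Σ(formed) = 5140 kJ
ΔH = Σ(broken) − Σ(formed) = 4218 − 5140 = −922 kJ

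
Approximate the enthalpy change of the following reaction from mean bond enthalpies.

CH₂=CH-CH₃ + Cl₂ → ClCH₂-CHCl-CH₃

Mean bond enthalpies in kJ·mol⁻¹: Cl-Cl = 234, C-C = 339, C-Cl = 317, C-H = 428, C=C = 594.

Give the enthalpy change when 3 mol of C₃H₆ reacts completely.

ΔH = −435 kJ

Bonds broken (reactants):
  C-C: 1 × 339 = 339
  C-H: 6 × 428 = 2568
  C=C: 1 × 594 = 594
  Cl-Cl: 1 × 234 = 234
  Σ(broken) = 3735 kJ
Bonds formed (products):
  C-C: 2 × 339 = 678
  C-Cl: 2 × 317 = 634
  C-H: 6 × 428 = 2568
  Σ(formed) = 3880 kJ
ΔH = Σ(broken) − Σ(formed) = 3735 − 3880 = −145 kJ
For 3× the reaction as written: 3 × (−145) = −435 kJ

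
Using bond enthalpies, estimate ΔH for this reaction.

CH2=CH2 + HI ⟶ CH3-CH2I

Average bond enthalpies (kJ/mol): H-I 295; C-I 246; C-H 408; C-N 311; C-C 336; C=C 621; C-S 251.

Bonds broken (reactants):
  C-H: 4 × 408 = 1632
  C=C: 1 × 621 = 621
  H-I: 1 × 295 = 295
  Σ(broken) = 2548 kJ
Bonds formed (products):
  C-C: 1 × 336 = 336
  C-H: 5 × 408 = 2040
  C-I: 1 × 246 = 246
  Σ(formed) = 2622 kJ
ΔH = Σ(broken) − Σ(formed) = 2548 − 2622 = −74 kJ

ΔH ≈ −74 kJ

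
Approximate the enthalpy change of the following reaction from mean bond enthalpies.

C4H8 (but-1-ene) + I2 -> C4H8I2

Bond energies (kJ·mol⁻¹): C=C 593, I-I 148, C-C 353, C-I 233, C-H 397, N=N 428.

ΔH ≈ −78 kJ

Bonds broken (reactants):
  C-C: 2 × 353 = 706
  C-H: 8 × 397 = 3176
  C=C: 1 × 593 = 593
  I-I: 1 × 148 = 148
  Σ(broken) = 4623 kJ
Bonds formed (products):
  C-C: 3 × 353 = 1059
  C-H: 8 × 397 = 3176
  C-I: 2 × 233 = 466
  Σ(formed) = 4701 kJ
ΔH = Σ(broken) − Σ(formed) = 4623 − 4701 = −78 kJ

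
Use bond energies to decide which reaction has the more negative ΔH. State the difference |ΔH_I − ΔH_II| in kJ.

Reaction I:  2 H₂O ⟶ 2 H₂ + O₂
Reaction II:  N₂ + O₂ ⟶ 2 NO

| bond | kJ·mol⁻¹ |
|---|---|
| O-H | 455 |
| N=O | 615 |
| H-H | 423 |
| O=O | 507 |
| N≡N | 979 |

Reaction I:
  Bonds broken (reactants):
    O-H: 4 × 455 = 1820
    Σ(broken) = 1820 kJ
  Bonds formed (products):
    H-H: 2 × 423 = 846
    O=O: 1 × 507 = 507
    Σ(formed) = 1353 kJ
  ΔH_I = 1820 − 1353 = +467 kJ
Reaction II:
  Bonds broken (reactants):
    N≡N: 1 × 979 = 979
    O=O: 1 × 507 = 507
    Σ(broken) = 1486 kJ
  Bonds formed (products):
    N=O: 2 × 615 = 1230
    Σ(formed) = 1230 kJ
  ΔH_II = 1486 − 1230 = +256 kJ
ΔH_I − ΔH_II = +211 kJ, so reaction II has the more negative ΔH; |ΔH_I − ΔH_II| = 211 kJ.

Reaction II, by 211 kJ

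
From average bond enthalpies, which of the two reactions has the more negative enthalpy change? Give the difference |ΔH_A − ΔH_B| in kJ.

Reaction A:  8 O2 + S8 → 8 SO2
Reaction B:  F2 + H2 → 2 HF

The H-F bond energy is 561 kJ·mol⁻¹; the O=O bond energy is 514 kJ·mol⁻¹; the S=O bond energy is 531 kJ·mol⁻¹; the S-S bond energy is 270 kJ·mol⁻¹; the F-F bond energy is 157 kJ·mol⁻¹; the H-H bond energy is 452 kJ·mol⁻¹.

Reaction A, by 1711 kJ

Reaction A:
  Bonds broken (reactants):
    O=O: 8 × 514 = 4112
    S-S: 8 × 270 = 2160
    Σ(broken) = 6272 kJ
  Bonds formed (products):
    S=O: 16 × 531 = 8496
    Σ(formed) = 8496 kJ
  ΔH_A = 6272 − 8496 = −2224 kJ
Reaction B:
  Bonds broken (reactants):
    F-F: 1 × 157 = 157
    H-H: 1 × 452 = 452
    Σ(broken) = 609 kJ
  Bonds formed (products):
    H-F: 2 × 561 = 1122
    Σ(formed) = 1122 kJ
  ΔH_B = 609 − 1122 = −513 kJ
ΔH_A − ΔH_B = −1711 kJ, so reaction A has the more negative ΔH; |ΔH_A − ΔH_B| = 1711 kJ.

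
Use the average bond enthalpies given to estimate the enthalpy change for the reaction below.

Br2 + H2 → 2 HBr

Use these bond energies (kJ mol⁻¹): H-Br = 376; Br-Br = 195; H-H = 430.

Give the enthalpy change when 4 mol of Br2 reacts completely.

Bonds broken (reactants):
  Br-Br: 1 × 195 = 195
  H-H: 1 × 430 = 430
  Σ(broken) = 625 kJ
Bonds formed (products):
  H-Br: 2 × 376 = 752
  Σ(formed) = 752 kJ
ΔH = Σ(broken) − Σ(formed) = 625 − 752 = −127 kJ
For 4× the reaction as written: 4 × (−127) = −508 kJ

ΔH = −508 kJ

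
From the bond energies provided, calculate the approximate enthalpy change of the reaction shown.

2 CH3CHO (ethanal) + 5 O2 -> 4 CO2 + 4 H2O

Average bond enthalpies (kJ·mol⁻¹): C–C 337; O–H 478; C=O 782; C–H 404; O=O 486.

Bonds broken (reactants):
  C–C: 2 × 337 = 674
  C–H: 8 × 404 = 3232
  C=O: 2 × 782 = 1564
  O=O: 5 × 486 = 2430
  Σ(broken) = 7900 kJ
Bonds formed (products):
  C=O: 8 × 782 = 6256
  O–H: 8 × 478 = 3824
  Σ(formed) = 10080 kJ
ΔH = Σ(broken) − Σ(formed) = 7900 − 10080 = −2180 kJ

ΔH ≈ −2180 kJ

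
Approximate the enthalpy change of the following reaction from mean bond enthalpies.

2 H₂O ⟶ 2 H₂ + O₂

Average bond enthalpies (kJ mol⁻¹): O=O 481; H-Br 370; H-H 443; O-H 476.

ΔH ≈ +537 kJ

Bonds broken (reactants):
  O-H: 4 × 476 = 1904
  Σ(broken) = 1904 kJ
Bonds formed (products):
  H-H: 2 × 443 = 886
  O=O: 1 × 481 = 481
  Σ(formed) = 1367 kJ
ΔH = Σ(broken) − Σ(formed) = 1904 − 1367 = +537 kJ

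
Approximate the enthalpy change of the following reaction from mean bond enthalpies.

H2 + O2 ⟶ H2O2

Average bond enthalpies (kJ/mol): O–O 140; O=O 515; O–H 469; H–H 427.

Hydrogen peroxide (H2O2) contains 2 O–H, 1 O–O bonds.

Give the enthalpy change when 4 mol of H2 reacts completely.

ΔH = −544 kJ

Bonds broken (reactants):
  H–H: 1 × 427 = 427
  O=O: 1 × 515 = 515
  Σ(broken) = 942 kJ
Bonds formed (products):
  O–H: 2 × 469 = 938
  O–O: 1 × 140 = 140
  Σ(formed) = 1078 kJ
ΔH = Σ(broken) − Σ(formed) = 942 − 1078 = −136 kJ
For 4× the reaction as written: 4 × (−136) = −544 kJ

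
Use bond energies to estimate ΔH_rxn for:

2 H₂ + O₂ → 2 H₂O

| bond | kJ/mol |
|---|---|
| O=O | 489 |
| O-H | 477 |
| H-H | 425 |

Bonds broken (reactants):
  H-H: 2 × 425 = 850
  O=O: 1 × 489 = 489
  Σ(broken) = 1339 kJ
Bonds formed (products):
  O-H: 4 × 477 = 1908
  Σ(formed) = 1908 kJ
ΔH = Σ(broken) − Σ(formed) = 1339 − 1908 = −569 kJ

ΔH ≈ −569 kJ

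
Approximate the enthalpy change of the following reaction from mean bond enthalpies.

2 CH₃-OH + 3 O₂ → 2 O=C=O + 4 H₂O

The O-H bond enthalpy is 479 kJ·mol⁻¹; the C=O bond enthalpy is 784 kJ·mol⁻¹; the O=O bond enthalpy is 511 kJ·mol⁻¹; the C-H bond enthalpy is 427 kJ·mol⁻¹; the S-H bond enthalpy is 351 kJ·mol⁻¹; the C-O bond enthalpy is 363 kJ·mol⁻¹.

Bonds broken (reactants):
  C-H: 6 × 427 = 2562
  C-O: 2 × 363 = 726
  O-H: 2 × 479 = 958
  O=O: 3 × 511 = 1533
  Σ(broken) = 5779 kJ
Bonds formed (products):
  C=O: 4 × 784 = 3136
  O-H: 8 × 479 = 3832
  Σ(formed) = 6968 kJ
ΔH = Σ(broken) − Σ(formed) = 5779 − 6968 = −1189 kJ

ΔH ≈ −1189 kJ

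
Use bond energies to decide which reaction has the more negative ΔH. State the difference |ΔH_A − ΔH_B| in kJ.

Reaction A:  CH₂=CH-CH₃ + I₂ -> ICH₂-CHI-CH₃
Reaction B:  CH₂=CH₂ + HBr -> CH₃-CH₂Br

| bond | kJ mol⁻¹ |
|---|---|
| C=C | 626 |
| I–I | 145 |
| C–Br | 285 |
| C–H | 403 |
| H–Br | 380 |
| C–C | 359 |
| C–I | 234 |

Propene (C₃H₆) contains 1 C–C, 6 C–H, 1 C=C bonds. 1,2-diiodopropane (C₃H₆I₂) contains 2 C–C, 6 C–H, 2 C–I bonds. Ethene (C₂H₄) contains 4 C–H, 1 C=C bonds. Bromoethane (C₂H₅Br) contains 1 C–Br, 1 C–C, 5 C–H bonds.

Reaction A, by 15 kJ

Reaction A:
  Bonds broken (reactants):
    C–C: 1 × 359 = 359
    C–H: 6 × 403 = 2418
    C=C: 1 × 626 = 626
    I–I: 1 × 145 = 145
    Σ(broken) = 3548 kJ
  Bonds formed (products):
    C–C: 2 × 359 = 718
    C–H: 6 × 403 = 2418
    C–I: 2 × 234 = 468
    Σ(formed) = 3604 kJ
  ΔH_A = 3548 − 3604 = −56 kJ
Reaction B:
  Bonds broken (reactants):
    C–H: 4 × 403 = 1612
    C=C: 1 × 626 = 626
    H–Br: 1 × 380 = 380
    Σ(broken) = 2618 kJ
  Bonds formed (products):
    C–Br: 1 × 285 = 285
    C–C: 1 × 359 = 359
    C–H: 5 × 403 = 2015
    Σ(formed) = 2659 kJ
  ΔH_B = 2618 − 2659 = −41 kJ
ΔH_A − ΔH_B = −15 kJ, so reaction A has the more negative ΔH; |ΔH_A − ΔH_B| = 15 kJ.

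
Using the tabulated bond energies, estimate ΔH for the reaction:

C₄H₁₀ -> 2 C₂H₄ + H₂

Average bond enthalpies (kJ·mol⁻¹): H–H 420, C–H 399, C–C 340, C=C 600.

ΔH ≈ +198 kJ

Bonds broken (reactants):
  C–C: 3 × 340 = 1020
  C–H: 10 × 399 = 3990
  Σ(broken) = 5010 kJ
Bonds formed (products):
  C–H: 8 × 399 = 3192
  C=C: 2 × 600 = 1200
  H–H: 1 × 420 = 420
  Σ(formed) = 4812 kJ
ΔH = Σ(broken) − Σ(formed) = 5010 − 4812 = +198 kJ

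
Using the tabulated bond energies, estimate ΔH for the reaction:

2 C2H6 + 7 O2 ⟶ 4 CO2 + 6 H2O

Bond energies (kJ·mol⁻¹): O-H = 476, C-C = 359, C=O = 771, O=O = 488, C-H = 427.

Bonds broken (reactants):
  C-C: 2 × 359 = 718
  C-H: 12 × 427 = 5124
  O=O: 7 × 488 = 3416
  Σ(broken) = 9258 kJ
Bonds formed (products):
  C=O: 8 × 771 = 6168
  O-H: 12 × 476 = 5712
  Σ(formed) = 11880 kJ
ΔH = Σ(broken) − Σ(formed) = 9258 − 11880 = −2622 kJ

ΔH ≈ −2622 kJ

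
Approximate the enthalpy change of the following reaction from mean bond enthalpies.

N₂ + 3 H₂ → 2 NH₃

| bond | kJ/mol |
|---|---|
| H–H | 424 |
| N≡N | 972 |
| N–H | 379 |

Bonds broken (reactants):
  H–H: 3 × 424 = 1272
  N≡N: 1 × 972 = 972
  Σ(broken) = 2244 kJ
Bonds formed (products):
  N–H: 6 × 379 = 2274
  Σ(formed) = 2274 kJ
ΔH = Σ(broken) − Σ(formed) = 2244 − 2274 = −30 kJ

ΔH ≈ −30 kJ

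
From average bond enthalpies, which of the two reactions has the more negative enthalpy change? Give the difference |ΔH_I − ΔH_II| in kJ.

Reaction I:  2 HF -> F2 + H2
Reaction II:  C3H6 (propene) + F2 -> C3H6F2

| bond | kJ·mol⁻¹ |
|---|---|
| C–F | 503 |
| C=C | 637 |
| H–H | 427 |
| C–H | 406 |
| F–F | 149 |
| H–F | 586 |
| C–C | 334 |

Reaction II, by 1150 kJ

Reaction I:
  Bonds broken (reactants):
    H–F: 2 × 586 = 1172
    Σ(broken) = 1172 kJ
  Bonds formed (products):
    F–F: 1 × 149 = 149
    H–H: 1 × 427 = 427
    Σ(formed) = 576 kJ
  ΔH_I = 1172 − 576 = +596 kJ
Reaction II:
  Bonds broken (reactants):
    C–C: 1 × 334 = 334
    C–H: 6 × 406 = 2436
    C=C: 1 × 637 = 637
    F–F: 1 × 149 = 149
    Σ(broken) = 3556 kJ
  Bonds formed (products):
    C–C: 2 × 334 = 668
    C–F: 2 × 503 = 1006
    C–H: 6 × 406 = 2436
    Σ(formed) = 4110 kJ
  ΔH_II = 3556 − 4110 = −554 kJ
ΔH_I − ΔH_II = +1150 kJ, so reaction II has the more negative ΔH; |ΔH_I − ΔH_II| = 1150 kJ.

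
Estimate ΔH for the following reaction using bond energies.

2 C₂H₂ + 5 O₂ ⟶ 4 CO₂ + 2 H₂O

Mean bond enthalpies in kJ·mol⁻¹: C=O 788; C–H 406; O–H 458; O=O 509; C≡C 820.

ΔH ≈ −2327 kJ

Bonds broken (reactants):
  C≡C: 2 × 820 = 1640
  C–H: 4 × 406 = 1624
  O=O: 5 × 509 = 2545
  Σ(broken) = 5809 kJ
Bonds formed (products):
  C=O: 8 × 788 = 6304
  O–H: 4 × 458 = 1832
  Σ(formed) = 8136 kJ
ΔH = Σ(broken) − Σ(formed) = 5809 − 8136 = −2327 kJ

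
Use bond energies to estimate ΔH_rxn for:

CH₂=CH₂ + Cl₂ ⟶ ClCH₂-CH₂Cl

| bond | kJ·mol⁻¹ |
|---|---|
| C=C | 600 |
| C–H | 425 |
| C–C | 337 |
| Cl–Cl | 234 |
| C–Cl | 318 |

ΔH ≈ −139 kJ

Bonds broken (reactants):
  C–H: 4 × 425 = 1700
  C=C: 1 × 600 = 600
  Cl–Cl: 1 × 234 = 234
  Σ(broken) = 2534 kJ
Bonds formed (products):
  C–C: 1 × 337 = 337
  C–Cl: 2 × 318 = 636
  C–H: 4 × 425 = 1700
  Σ(formed) = 2673 kJ
ΔH = Σ(broken) − Σ(formed) = 2534 − 2673 = −139 kJ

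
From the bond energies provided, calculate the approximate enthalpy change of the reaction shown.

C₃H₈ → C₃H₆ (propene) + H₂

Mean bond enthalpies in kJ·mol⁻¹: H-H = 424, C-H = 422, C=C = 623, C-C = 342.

ΔH ≈ +139 kJ

Bonds broken (reactants):
  C-C: 2 × 342 = 684
  C-H: 8 × 422 = 3376
  Σ(broken) = 4060 kJ
Bonds formed (products):
  C-C: 1 × 342 = 342
  C-H: 6 × 422 = 2532
  C=C: 1 × 623 = 623
  H-H: 1 × 424 = 424
  Σ(formed) = 3921 kJ
ΔH = Σ(broken) − Σ(formed) = 4060 − 3921 = +139 kJ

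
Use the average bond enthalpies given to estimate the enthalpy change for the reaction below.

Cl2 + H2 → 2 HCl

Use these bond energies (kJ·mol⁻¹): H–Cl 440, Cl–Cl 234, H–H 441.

Bonds broken (reactants):
  Cl–Cl: 1 × 234 = 234
  H–H: 1 × 441 = 441
  Σ(broken) = 675 kJ
Bonds formed (products):
  H–Cl: 2 × 440 = 880
  Σ(formed) = 880 kJ
ΔH = Σ(broken) − Σ(formed) = 675 − 880 = −205 kJ

ΔH ≈ −205 kJ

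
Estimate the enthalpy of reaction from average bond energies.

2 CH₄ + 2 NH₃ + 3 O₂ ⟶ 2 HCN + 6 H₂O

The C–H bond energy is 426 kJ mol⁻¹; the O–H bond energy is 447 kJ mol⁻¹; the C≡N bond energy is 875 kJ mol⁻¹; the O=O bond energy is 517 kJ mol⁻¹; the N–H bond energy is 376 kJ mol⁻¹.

ΔH ≈ −751 kJ

Bonds broken (reactants):
  C–H: 8 × 426 = 3408
  N–H: 6 × 376 = 2256
  O=O: 3 × 517 = 1551
  Σ(broken) = 7215 kJ
Bonds formed (products):
  C≡N: 2 × 875 = 1750
  C–H: 2 × 426 = 852
  O–H: 12 × 447 = 5364
  Σ(formed) = 7966 kJ
ΔH = Σ(broken) − Σ(formed) = 7215 − 7966 = −751 kJ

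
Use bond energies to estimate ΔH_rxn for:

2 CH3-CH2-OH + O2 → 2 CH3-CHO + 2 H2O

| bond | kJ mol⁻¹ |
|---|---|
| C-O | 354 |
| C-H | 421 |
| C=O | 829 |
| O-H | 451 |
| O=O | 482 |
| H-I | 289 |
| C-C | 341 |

Bonds broken (reactants):
  C-C: 2 × 341 = 682
  C-H: 10 × 421 = 4210
  C-O: 2 × 354 = 708
  O-H: 2 × 451 = 902
  O=O: 1 × 482 = 482
  Σ(broken) = 6984 kJ
Bonds formed (products):
  C-C: 2 × 341 = 682
  C-H: 8 × 421 = 3368
  C=O: 2 × 829 = 1658
  O-H: 4 × 451 = 1804
  Σ(formed) = 7512 kJ
ΔH = Σ(broken) − Σ(formed) = 6984 − 7512 = −528 kJ

ΔH ≈ −528 kJ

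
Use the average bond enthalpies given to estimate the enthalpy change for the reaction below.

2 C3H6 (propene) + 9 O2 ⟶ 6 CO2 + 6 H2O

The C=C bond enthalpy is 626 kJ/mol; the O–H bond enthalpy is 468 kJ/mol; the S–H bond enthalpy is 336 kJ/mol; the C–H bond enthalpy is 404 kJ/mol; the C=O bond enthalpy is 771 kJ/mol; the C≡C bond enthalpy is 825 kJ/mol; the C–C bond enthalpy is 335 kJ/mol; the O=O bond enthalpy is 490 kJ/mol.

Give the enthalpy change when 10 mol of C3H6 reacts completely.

ΔH = −18440 kJ

Bonds broken (reactants):
  C–C: 2 × 335 = 670
  C–H: 12 × 404 = 4848
  C=C: 2 × 626 = 1252
  O=O: 9 × 490 = 4410
  Σ(broken) = 11180 kJ
Bonds formed (products):
  C=O: 12 × 771 = 9252
  O–H: 12 × 468 = 5616
  Σ(formed) = 14868 kJ
ΔH = Σ(broken) − Σ(formed) = 11180 − 14868 = −3688 kJ
For 5× the reaction as written: 5 × (−3688) = −18440 kJ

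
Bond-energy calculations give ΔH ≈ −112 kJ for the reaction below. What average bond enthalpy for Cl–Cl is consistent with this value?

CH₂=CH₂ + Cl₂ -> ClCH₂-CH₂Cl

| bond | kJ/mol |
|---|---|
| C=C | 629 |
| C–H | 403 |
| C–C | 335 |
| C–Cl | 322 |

D(Cl–Cl) ≈ 238 kJ/mol

Let D be the Cl–Cl bond energy.
Σ(broken) = 4×403 + 1×629 + 1×D = 2241 + D
Σ(formed) = 1×335 + 2×322 + 4×403 = 2591
ΔH = Σ(broken) − Σ(formed) = (2241 + D) − (2591) = −350 + D
Setting this equal to −112 kJ gives D = 238 kJ/mol.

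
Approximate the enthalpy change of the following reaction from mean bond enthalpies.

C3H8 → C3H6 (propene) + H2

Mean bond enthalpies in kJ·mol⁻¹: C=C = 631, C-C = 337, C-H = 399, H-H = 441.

Bonds broken (reactants):
  C-C: 2 × 337 = 674
  C-H: 8 × 399 = 3192
  Σ(broken) = 3866 kJ
Bonds formed (products):
  C-C: 1 × 337 = 337
  C-H: 6 × 399 = 2394
  C=C: 1 × 631 = 631
  H-H: 1 × 441 = 441
  Σ(formed) = 3803 kJ
ΔH = Σ(broken) − Σ(formed) = 3866 − 3803 = +63 kJ

ΔH ≈ +63 kJ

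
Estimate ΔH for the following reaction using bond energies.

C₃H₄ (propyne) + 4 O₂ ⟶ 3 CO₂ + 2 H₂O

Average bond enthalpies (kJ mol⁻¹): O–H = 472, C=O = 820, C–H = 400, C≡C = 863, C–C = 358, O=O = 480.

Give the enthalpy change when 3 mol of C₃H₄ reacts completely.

Bonds broken (reactants):
  C≡C: 1 × 863 = 863
  C–C: 1 × 358 = 358
  C–H: 4 × 400 = 1600
  O=O: 4 × 480 = 1920
  Σ(broken) = 4741 kJ
Bonds formed (products):
  C=O: 6 × 820 = 4920
  O–H: 4 × 472 = 1888
  Σ(formed) = 6808 kJ
ΔH = Σ(broken) − Σ(formed) = 4741 − 6808 = −2067 kJ
For 3× the reaction as written: 3 × (−2067) = −6201 kJ

ΔH = −6201 kJ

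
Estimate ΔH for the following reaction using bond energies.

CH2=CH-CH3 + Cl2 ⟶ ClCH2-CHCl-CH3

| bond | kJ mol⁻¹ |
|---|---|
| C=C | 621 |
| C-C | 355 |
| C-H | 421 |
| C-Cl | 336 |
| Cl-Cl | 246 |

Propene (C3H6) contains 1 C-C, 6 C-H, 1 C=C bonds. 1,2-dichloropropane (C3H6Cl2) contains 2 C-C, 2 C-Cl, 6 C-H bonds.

ΔH ≈ −160 kJ

Bonds broken (reactants):
  C-C: 1 × 355 = 355
  C-H: 6 × 421 = 2526
  C=C: 1 × 621 = 621
  Cl-Cl: 1 × 246 = 246
  Σ(broken) = 3748 kJ
Bonds formed (products):
  C-C: 2 × 355 = 710
  C-Cl: 2 × 336 = 672
  C-H: 6 × 421 = 2526
  Σ(formed) = 3908 kJ
ΔH = Σ(broken) − Σ(formed) = 3748 − 3908 = −160 kJ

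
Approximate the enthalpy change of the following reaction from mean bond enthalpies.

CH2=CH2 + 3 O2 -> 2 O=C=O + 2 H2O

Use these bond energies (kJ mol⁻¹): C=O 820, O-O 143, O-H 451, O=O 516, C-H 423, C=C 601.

Bonds broken (reactants):
  C-H: 4 × 423 = 1692
  C=C: 1 × 601 = 601
  O=O: 3 × 516 = 1548
  Σ(broken) = 3841 kJ
Bonds formed (products):
  C=O: 4 × 820 = 3280
  O-H: 4 × 451 = 1804
  Σ(formed) = 5084 kJ
ΔH = Σ(broken) − Σ(formed) = 3841 − 5084 = −1243 kJ

ΔH ≈ −1243 kJ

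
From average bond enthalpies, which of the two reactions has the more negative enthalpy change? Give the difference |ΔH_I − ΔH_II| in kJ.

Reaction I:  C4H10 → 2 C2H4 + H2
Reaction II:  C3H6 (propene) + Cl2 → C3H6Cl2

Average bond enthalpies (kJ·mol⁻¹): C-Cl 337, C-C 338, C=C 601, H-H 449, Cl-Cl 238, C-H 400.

Reaction I:
  Bonds broken (reactants):
    C-C: 3 × 338 = 1014
    C-H: 10 × 400 = 4000
    Σ(broken) = 5014 kJ
  Bonds formed (products):
    C-H: 8 × 400 = 3200
    C=C: 2 × 601 = 1202
    H-H: 1 × 449 = 449
    Σ(formed) = 4851 kJ
  ΔH_I = 5014 − 4851 = +163 kJ
Reaction II:
  Bonds broken (reactants):
    C-C: 1 × 338 = 338
    C-H: 6 × 400 = 2400
    C=C: 1 × 601 = 601
    Cl-Cl: 1 × 238 = 238
    Σ(broken) = 3577 kJ
  Bonds formed (products):
    C-C: 2 × 338 = 676
    C-Cl: 2 × 337 = 674
    C-H: 6 × 400 = 2400
    Σ(formed) = 3750 kJ
  ΔH_II = 3577 − 3750 = −173 kJ
ΔH_I − ΔH_II = +336 kJ, so reaction II has the more negative ΔH; |ΔH_I − ΔH_II| = 336 kJ.

Reaction II, by 336 kJ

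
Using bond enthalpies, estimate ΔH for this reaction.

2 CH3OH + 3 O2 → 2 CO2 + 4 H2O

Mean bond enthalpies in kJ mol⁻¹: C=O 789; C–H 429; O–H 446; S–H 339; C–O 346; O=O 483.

ΔH ≈ −1117 kJ

Bonds broken (reactants):
  C–H: 6 × 429 = 2574
  C–O: 2 × 346 = 692
  O–H: 2 × 446 = 892
  O=O: 3 × 483 = 1449
  Σ(broken) = 5607 kJ
Bonds formed (products):
  C=O: 4 × 789 = 3156
  O–H: 8 × 446 = 3568
  Σ(formed) = 6724 kJ
ΔH = Σ(broken) − Σ(formed) = 5607 − 6724 = −1117 kJ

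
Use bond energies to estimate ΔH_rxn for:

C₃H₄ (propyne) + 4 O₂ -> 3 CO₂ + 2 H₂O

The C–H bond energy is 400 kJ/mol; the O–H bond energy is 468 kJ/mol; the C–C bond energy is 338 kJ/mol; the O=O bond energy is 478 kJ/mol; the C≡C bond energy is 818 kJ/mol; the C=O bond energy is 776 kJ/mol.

ΔH ≈ −1860 kJ

Bonds broken (reactants):
  C≡C: 1 × 818 = 818
  C–C: 1 × 338 = 338
  C–H: 4 × 400 = 1600
  O=O: 4 × 478 = 1912
  Σ(broken) = 4668 kJ
Bonds formed (products):
  C=O: 6 × 776 = 4656
  O–H: 4 × 468 = 1872
  Σ(formed) = 6528 kJ
ΔH = Σ(broken) − Σ(formed) = 4668 − 6528 = −1860 kJ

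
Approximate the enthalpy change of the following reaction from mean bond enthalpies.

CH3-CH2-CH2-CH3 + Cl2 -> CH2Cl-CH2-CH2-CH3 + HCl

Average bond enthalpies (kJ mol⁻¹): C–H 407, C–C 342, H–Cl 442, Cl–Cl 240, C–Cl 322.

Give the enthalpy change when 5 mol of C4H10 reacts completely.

ΔH = −585 kJ

Bonds broken (reactants):
  C–C: 3 × 342 = 1026
  C–H: 10 × 407 = 4070
  Cl–Cl: 1 × 240 = 240
  Σ(broken) = 5336 kJ
Bonds formed (products):
  C–C: 3 × 342 = 1026
  C–Cl: 1 × 322 = 322
  C–H: 9 × 407 = 3663
  H–Cl: 1 × 442 = 442
  Σ(formed) = 5453 kJ
ΔH = Σ(broken) − Σ(formed) = 5336 − 5453 = −117 kJ
For 5× the reaction as written: 5 × (−117) = −585 kJ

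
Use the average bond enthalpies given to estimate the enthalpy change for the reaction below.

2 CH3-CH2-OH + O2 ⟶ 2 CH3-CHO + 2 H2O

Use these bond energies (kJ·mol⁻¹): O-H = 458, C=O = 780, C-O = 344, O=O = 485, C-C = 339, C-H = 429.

Bonds broken (reactants):
  C-C: 2 × 339 = 678
  C-H: 10 × 429 = 4290
  C-O: 2 × 344 = 688
  O-H: 2 × 458 = 916
  O=O: 1 × 485 = 485
  Σ(broken) = 7057 kJ
Bonds formed (products):
  C-C: 2 × 339 = 678
  C-H: 8 × 429 = 3432
  C=O: 2 × 780 = 1560
  O-H: 4 × 458 = 1832
  Σ(formed) = 7502 kJ
ΔH = Σ(broken) − Σ(formed) = 7057 − 7502 = −445 kJ

ΔH ≈ −445 kJ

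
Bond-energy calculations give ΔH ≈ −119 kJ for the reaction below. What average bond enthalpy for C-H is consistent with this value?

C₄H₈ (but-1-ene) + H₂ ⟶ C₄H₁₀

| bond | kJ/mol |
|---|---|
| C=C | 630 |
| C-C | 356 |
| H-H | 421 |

Let D be the C-H bond energy.
Σ(broken) = 2×356 + 8×D + 1×630 + 1×421 = 1763 + 8D
Σ(formed) = 3×356 + 10×D = 1068 + 10D
ΔH = Σ(broken) − Σ(formed) = (1763 + 8D) − (1068 + 10D) = +695 − 2D
Setting this equal to −119 kJ gives 2D = 814, so D = 407 kJ/mol.

D(C-H) ≈ 407 kJ/mol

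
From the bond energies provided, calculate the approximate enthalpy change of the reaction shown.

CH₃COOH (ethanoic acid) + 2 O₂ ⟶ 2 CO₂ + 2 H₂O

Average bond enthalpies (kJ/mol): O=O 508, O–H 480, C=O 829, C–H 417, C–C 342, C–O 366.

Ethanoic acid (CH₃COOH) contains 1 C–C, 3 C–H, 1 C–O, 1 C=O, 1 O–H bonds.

Bonds broken (reactants):
  C–C: 1 × 342 = 342
  C–H: 3 × 417 = 1251
  C–O: 1 × 366 = 366
  C=O: 1 × 829 = 829
  O–H: 1 × 480 = 480
  O=O: 2 × 508 = 1016
  Σ(broken) = 4284 kJ
Bonds formed (products):
  C=O: 4 × 829 = 3316
  O–H: 4 × 480 = 1920
  Σ(formed) = 5236 kJ
ΔH = Σ(broken) − Σ(formed) = 4284 − 5236 = −952 kJ

ΔH ≈ −952 kJ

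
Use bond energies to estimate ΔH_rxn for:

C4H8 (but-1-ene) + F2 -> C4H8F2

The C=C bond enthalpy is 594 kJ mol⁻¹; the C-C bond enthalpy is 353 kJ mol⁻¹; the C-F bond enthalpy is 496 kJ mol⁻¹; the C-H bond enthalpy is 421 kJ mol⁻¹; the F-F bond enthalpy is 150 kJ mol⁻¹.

ΔH ≈ −601 kJ

Bonds broken (reactants):
  C-C: 2 × 353 = 706
  C-H: 8 × 421 = 3368
  C=C: 1 × 594 = 594
  F-F: 1 × 150 = 150
  Σ(broken) = 4818 kJ
Bonds formed (products):
  C-C: 3 × 353 = 1059
  C-F: 2 × 496 = 992
  C-H: 8 × 421 = 3368
  Σ(formed) = 5419 kJ
ΔH = Σ(broken) − Σ(formed) = 4818 − 5419 = −601 kJ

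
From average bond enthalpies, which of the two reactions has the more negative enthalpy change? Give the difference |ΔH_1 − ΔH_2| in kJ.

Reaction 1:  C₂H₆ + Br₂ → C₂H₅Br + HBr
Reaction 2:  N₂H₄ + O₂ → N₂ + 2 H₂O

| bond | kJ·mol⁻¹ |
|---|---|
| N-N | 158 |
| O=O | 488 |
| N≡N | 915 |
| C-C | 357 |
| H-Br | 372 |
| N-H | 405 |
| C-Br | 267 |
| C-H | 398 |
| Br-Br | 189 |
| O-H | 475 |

Reaction 2, by 497 kJ

Reaction 1:
  Bonds broken (reactants):
    Br-Br: 1 × 189 = 189
    C-C: 1 × 357 = 357
    C-H: 6 × 398 = 2388
    Σ(broken) = 2934 kJ
  Bonds formed (products):
    C-Br: 1 × 267 = 267
    C-C: 1 × 357 = 357
    C-H: 5 × 398 = 1990
    H-Br: 1 × 372 = 372
    Σ(formed) = 2986 kJ
  ΔH_1 = 2934 − 2986 = −52 kJ
Reaction 2:
  Bonds broken (reactants):
    N-H: 4 × 405 = 1620
    N-N: 1 × 158 = 158
    O=O: 1 × 488 = 488
    Σ(broken) = 2266 kJ
  Bonds formed (products):
    N≡N: 1 × 915 = 915
    O-H: 4 × 475 = 1900
    Σ(formed) = 2815 kJ
  ΔH_2 = 2266 − 2815 = −549 kJ
ΔH_1 − ΔH_2 = +497 kJ, so reaction 2 has the more negative ΔH; |ΔH_1 − ΔH_2| = 497 kJ.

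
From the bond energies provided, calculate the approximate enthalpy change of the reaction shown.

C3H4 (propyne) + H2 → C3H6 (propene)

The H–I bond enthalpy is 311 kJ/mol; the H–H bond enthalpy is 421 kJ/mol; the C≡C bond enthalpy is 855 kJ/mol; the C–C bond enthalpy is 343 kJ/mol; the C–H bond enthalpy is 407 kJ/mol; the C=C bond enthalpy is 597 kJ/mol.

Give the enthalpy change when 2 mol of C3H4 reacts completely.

Bonds broken (reactants):
  C≡C: 1 × 855 = 855
  C–C: 1 × 343 = 343
  C–H: 4 × 407 = 1628
  H–H: 1 × 421 = 421
  Σ(broken) = 3247 kJ
Bonds formed (products):
  C–C: 1 × 343 = 343
  C–H: 6 × 407 = 2442
  C=C: 1 × 597 = 597
  Σ(formed) = 3382 kJ
ΔH = Σ(broken) − Σ(formed) = 3247 − 3382 = −135 kJ
For 2× the reaction as written: 2 × (−135) = −270 kJ

ΔH = −270 kJ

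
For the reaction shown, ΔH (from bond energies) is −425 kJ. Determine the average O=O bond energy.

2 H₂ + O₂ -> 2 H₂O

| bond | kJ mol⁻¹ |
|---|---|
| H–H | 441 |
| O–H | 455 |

D(O=O) ≈ 513 kJ/mol

Let D be the O=O bond energy.
Σ(broken) = 2×441 + 1×D = 882 + D
Σ(formed) = 4×455 = 1820
ΔH = Σ(broken) − Σ(formed) = (882 + D) − (1820) = −938 + D
Setting this equal to −425 kJ gives D = 513 kJ/mol.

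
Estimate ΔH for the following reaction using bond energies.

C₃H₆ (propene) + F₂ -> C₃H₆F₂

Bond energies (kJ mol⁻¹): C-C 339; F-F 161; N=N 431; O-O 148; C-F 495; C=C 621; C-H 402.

ΔH ≈ −547 kJ

Bonds broken (reactants):
  C-C: 1 × 339 = 339
  C-H: 6 × 402 = 2412
  C=C: 1 × 621 = 621
  F-F: 1 × 161 = 161
  Σ(broken) = 3533 kJ
Bonds formed (products):
  C-C: 2 × 339 = 678
  C-F: 2 × 495 = 990
  C-H: 6 × 402 = 2412
  Σ(formed) = 4080 kJ
ΔH = Σ(broken) − Σ(formed) = 3533 − 4080 = −547 kJ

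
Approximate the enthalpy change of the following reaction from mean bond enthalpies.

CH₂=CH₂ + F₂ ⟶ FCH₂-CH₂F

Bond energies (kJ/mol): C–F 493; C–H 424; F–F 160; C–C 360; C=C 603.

Bonds broken (reactants):
  C–H: 4 × 424 = 1696
  C=C: 1 × 603 = 603
  F–F: 1 × 160 = 160
  Σ(broken) = 2459 kJ
Bonds formed (products):
  C–C: 1 × 360 = 360
  C–F: 2 × 493 = 986
  C–H: 4 × 424 = 1696
  Σ(formed) = 3042 kJ
ΔH = Σ(broken) − Σ(formed) = 2459 − 3042 = −583 kJ

ΔH ≈ −583 kJ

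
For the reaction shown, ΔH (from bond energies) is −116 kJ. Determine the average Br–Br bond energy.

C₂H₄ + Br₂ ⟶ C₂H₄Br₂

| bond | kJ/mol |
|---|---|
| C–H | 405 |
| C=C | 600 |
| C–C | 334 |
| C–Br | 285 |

Let D be the Br–Br bond energy.
Σ(broken) = 1×D + 4×405 + 1×600 = 2220 + D
Σ(formed) = 2×285 + 1×334 + 4×405 = 2524
ΔH = Σ(broken) − Σ(formed) = (2220 + D) − (2524) = −304 + D
Setting this equal to −116 kJ gives D = 188 kJ/mol.

D(Br–Br) ≈ 188 kJ/mol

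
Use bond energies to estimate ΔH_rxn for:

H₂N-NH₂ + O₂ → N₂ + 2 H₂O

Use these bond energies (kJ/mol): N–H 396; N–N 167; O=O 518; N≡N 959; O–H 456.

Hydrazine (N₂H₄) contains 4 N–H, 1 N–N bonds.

Bonds broken (reactants):
  N–H: 4 × 396 = 1584
  N–N: 1 × 167 = 167
  O=O: 1 × 518 = 518
  Σ(broken) = 2269 kJ
Bonds formed (products):
  N≡N: 1 × 959 = 959
  O–H: 4 × 456 = 1824
  Σ(formed) = 2783 kJ
ΔH = Σ(broken) − Σ(formed) = 2269 − 2783 = −514 kJ

ΔH ≈ −514 kJ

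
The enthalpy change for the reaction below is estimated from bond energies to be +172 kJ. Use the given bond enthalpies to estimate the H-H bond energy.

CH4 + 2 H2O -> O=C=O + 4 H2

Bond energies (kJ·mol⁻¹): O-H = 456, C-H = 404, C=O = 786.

D(H-H) ≈ 424 kJ/mol

Let D be the H-H bond energy.
Σ(broken) = 4×404 + 4×456 = 3440
Σ(formed) = 2×786 + 4×D = 1572 + 4D
ΔH = Σ(broken) − Σ(formed) = (3440) − (1572 + 4D) = +1868 − 4D
Setting this equal to +172 kJ gives 4D = 1696, so D = 424 kJ/mol.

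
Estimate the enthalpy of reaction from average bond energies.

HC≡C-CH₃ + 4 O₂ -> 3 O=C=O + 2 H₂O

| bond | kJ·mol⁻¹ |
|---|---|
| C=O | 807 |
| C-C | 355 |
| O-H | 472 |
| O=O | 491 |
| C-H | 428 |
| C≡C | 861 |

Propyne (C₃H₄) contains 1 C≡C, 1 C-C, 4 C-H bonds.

Bonds broken (reactants):
  C≡C: 1 × 861 = 861
  C-C: 1 × 355 = 355
  C-H: 4 × 428 = 1712
  O=O: 4 × 491 = 1964
  Σ(broken) = 4892 kJ
Bonds formed (products):
  C=O: 6 × 807 = 4842
  O-H: 4 × 472 = 1888
  Σ(formed) = 6730 kJ
ΔH = Σ(broken) − Σ(formed) = 4892 − 6730 = −1838 kJ

ΔH ≈ −1838 kJ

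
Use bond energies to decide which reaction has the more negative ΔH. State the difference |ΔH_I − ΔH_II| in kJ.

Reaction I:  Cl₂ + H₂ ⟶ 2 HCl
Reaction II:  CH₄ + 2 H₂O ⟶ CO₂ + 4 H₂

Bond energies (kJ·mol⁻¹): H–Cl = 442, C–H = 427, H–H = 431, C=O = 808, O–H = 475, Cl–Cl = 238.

Reaction I, by 483 kJ

Reaction I:
  Bonds broken (reactants):
    Cl–Cl: 1 × 238 = 238
    H–H: 1 × 431 = 431
    Σ(broken) = 669 kJ
  Bonds formed (products):
    H–Cl: 2 × 442 = 884
    Σ(formed) = 884 kJ
  ΔH_I = 669 − 884 = −215 kJ
Reaction II:
  Bonds broken (reactants):
    C–H: 4 × 427 = 1708
    O–H: 4 × 475 = 1900
    Σ(broken) = 3608 kJ
  Bonds formed (products):
    C=O: 2 × 808 = 1616
    H–H: 4 × 431 = 1724
    Σ(formed) = 3340 kJ
  ΔH_II = 3608 − 3340 = +268 kJ
ΔH_I − ΔH_II = −483 kJ, so reaction I has the more negative ΔH; |ΔH_I − ΔH_II| = 483 kJ.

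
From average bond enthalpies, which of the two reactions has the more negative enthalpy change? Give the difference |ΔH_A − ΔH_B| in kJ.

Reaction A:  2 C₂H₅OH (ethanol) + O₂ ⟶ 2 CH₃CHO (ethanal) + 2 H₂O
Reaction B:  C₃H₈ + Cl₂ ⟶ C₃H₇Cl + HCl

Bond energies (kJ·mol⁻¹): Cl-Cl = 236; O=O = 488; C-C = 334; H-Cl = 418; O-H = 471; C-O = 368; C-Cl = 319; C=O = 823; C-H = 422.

Reaction A, by 441 kJ

Reaction A:
  Bonds broken (reactants):
    C-C: 2 × 334 = 668
    C-H: 10 × 422 = 4220
    C-O: 2 × 368 = 736
    O-H: 2 × 471 = 942
    O=O: 1 × 488 = 488
    Σ(broken) = 7054 kJ
  Bonds formed (products):
    C-C: 2 × 334 = 668
    C-H: 8 × 422 = 3376
    C=O: 2 × 823 = 1646
    O-H: 4 × 471 = 1884
    Σ(formed) = 7574 kJ
  ΔH_A = 7054 − 7574 = −520 kJ
Reaction B:
  Bonds broken (reactants):
    C-C: 2 × 334 = 668
    C-H: 8 × 422 = 3376
    Cl-Cl: 1 × 236 = 236
    Σ(broken) = 4280 kJ
  Bonds formed (products):
    C-C: 2 × 334 = 668
    C-Cl: 1 × 319 = 319
    C-H: 7 × 422 = 2954
    H-Cl: 1 × 418 = 418
    Σ(formed) = 4359 kJ
  ΔH_B = 4280 − 4359 = −79 kJ
ΔH_A − ΔH_B = −441 kJ, so reaction A has the more negative ΔH; |ΔH_A − ΔH_B| = 441 kJ.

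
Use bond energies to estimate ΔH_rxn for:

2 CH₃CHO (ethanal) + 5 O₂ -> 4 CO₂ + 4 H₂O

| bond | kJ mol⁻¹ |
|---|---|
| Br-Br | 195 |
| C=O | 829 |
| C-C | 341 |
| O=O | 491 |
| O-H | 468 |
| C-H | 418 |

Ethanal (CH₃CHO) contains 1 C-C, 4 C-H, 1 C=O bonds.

Bonds broken (reactants):
  C-C: 2 × 341 = 682
  C-H: 8 × 418 = 3344
  C=O: 2 × 829 = 1658
  O=O: 5 × 491 = 2455
  Σ(broken) = 8139 kJ
Bonds formed (products):
  C=O: 8 × 829 = 6632
  O-H: 8 × 468 = 3744
  Σ(formed) = 10376 kJ
ΔH = Σ(broken) − Σ(formed) = 8139 − 10376 = −2237 kJ

ΔH ≈ −2237 kJ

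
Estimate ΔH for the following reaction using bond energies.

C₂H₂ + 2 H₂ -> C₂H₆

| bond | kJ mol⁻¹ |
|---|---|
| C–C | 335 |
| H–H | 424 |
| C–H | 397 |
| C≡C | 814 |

Bonds broken (reactants):
  C≡C: 1 × 814 = 814
  C–H: 2 × 397 = 794
  H–H: 2 × 424 = 848
  Σ(broken) = 2456 kJ
Bonds formed (products):
  C–C: 1 × 335 = 335
  C–H: 6 × 397 = 2382
  Σ(formed) = 2717 kJ
ΔH = Σ(broken) − Σ(formed) = 2456 − 2717 = −261 kJ

ΔH ≈ −261 kJ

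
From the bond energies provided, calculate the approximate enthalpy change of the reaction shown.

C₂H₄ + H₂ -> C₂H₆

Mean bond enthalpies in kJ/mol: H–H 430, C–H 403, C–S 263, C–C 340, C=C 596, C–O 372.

Bonds broken (reactants):
  C–H: 4 × 403 = 1612
  C=C: 1 × 596 = 596
  H–H: 1 × 430 = 430
  Σ(broken) = 2638 kJ
Bonds formed (products):
  C–C: 1 × 340 = 340
  C–H: 6 × 403 = 2418
  Σ(formed) = 2758 kJ
ΔH = Σ(broken) − Σ(formed) = 2638 − 2758 = −120 kJ

ΔH ≈ −120 kJ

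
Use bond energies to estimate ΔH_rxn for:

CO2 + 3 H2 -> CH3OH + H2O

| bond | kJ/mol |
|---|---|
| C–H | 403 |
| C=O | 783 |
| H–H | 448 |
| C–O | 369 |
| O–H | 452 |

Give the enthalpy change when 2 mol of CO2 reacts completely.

Bonds broken (reactants):
  C=O: 2 × 783 = 1566
  H–H: 3 × 448 = 1344
  Σ(broken) = 2910 kJ
Bonds formed (products):
  C–H: 3 × 403 = 1209
  C–O: 1 × 369 = 369
  O–H: 3 × 452 = 1356
  Σ(formed) = 2934 kJ
ΔH = Σ(broken) − Σ(formed) = 2910 − 2934 = −24 kJ
For 2× the reaction as written: 2 × (−24) = −48 kJ

ΔH = −48 kJ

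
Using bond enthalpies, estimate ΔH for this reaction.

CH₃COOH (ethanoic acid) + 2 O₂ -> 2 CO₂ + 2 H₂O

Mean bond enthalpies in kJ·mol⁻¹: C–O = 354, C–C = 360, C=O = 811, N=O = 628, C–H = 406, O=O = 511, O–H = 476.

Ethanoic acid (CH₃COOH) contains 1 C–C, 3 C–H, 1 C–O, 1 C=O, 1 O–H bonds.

ΔH ≈ −907 kJ

Bonds broken (reactants):
  C–C: 1 × 360 = 360
  C–H: 3 × 406 = 1218
  C–O: 1 × 354 = 354
  C=O: 1 × 811 = 811
  O–H: 1 × 476 = 476
  O=O: 2 × 511 = 1022
  Σ(broken) = 4241 kJ
Bonds formed (products):
  C=O: 4 × 811 = 3244
  O–H: 4 × 476 = 1904
  Σ(formed) = 5148 kJ
ΔH = Σ(broken) − Σ(formed) = 4241 − 5148 = −907 kJ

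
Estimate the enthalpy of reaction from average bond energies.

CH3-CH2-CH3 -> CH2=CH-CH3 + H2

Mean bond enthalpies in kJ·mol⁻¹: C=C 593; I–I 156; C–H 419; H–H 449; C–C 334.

ΔH ≈ +130 kJ

Bonds broken (reactants):
  C–C: 2 × 334 = 668
  C–H: 8 × 419 = 3352
  Σ(broken) = 4020 kJ
Bonds formed (products):
  C–C: 1 × 334 = 334
  C–H: 6 × 419 = 2514
  C=C: 1 × 593 = 593
  H–H: 1 × 449 = 449
  Σ(formed) = 3890 kJ
ΔH = Σ(broken) − Σ(formed) = 4020 − 3890 = +130 kJ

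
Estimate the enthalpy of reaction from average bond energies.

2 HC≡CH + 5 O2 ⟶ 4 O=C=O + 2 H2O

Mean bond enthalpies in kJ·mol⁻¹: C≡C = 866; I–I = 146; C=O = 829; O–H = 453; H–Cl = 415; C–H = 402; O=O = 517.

ΔH ≈ −2519 kJ

Bonds broken (reactants):
  C≡C: 2 × 866 = 1732
  C–H: 4 × 402 = 1608
  O=O: 5 × 517 = 2585
  Σ(broken) = 5925 kJ
Bonds formed (products):
  C=O: 8 × 829 = 6632
  O–H: 4 × 453 = 1812
  Σ(formed) = 8444 kJ
ΔH = Σ(broken) − Σ(formed) = 5925 − 8444 = −2519 kJ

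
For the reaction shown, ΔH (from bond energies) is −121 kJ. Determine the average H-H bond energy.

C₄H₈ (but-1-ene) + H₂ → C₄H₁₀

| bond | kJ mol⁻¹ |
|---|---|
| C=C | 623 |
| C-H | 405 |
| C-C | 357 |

D(H-H) ≈ 423 kJ/mol

Let D be the H-H bond energy.
Σ(broken) = 2×357 + 8×405 + 1×623 + 1×D = 4577 + D
Σ(formed) = 3×357 + 10×405 = 5121
ΔH = Σ(broken) − Σ(formed) = (4577 + D) − (5121) = −544 + D
Setting this equal to −121 kJ gives D = 423 kJ/mol.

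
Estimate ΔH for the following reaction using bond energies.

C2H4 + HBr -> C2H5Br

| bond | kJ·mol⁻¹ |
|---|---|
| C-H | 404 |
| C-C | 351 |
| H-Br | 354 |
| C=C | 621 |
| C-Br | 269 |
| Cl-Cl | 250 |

Bonds broken (reactants):
  C-H: 4 × 404 = 1616
  C=C: 1 × 621 = 621
  H-Br: 1 × 354 = 354
  Σ(broken) = 2591 kJ
Bonds formed (products):
  C-Br: 1 × 269 = 269
  C-C: 1 × 351 = 351
  C-H: 5 × 404 = 2020
  Σ(formed) = 2640 kJ
ΔH = Σ(broken) − Σ(formed) = 2591 − 2640 = −49 kJ

ΔH ≈ −49 kJ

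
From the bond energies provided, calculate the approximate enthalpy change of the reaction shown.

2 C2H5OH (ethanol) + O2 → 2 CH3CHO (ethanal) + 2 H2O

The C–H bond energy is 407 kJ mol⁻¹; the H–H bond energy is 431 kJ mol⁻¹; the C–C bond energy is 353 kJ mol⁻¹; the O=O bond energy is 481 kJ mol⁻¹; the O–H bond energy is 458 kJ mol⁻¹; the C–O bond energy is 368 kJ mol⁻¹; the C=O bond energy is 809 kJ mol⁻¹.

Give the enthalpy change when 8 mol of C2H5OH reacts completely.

ΔH = −2012 kJ

Bonds broken (reactants):
  C–C: 2 × 353 = 706
  C–H: 10 × 407 = 4070
  C–O: 2 × 368 = 736
  O–H: 2 × 458 = 916
  O=O: 1 × 481 = 481
  Σ(broken) = 6909 kJ
Bonds formed (products):
  C–C: 2 × 353 = 706
  C–H: 8 × 407 = 3256
  C=O: 2 × 809 = 1618
  O–H: 4 × 458 = 1832
  Σ(formed) = 7412 kJ
ΔH = Σ(broken) − Σ(formed) = 6909 − 7412 = −503 kJ
For 4× the reaction as written: 4 × (−503) = −2012 kJ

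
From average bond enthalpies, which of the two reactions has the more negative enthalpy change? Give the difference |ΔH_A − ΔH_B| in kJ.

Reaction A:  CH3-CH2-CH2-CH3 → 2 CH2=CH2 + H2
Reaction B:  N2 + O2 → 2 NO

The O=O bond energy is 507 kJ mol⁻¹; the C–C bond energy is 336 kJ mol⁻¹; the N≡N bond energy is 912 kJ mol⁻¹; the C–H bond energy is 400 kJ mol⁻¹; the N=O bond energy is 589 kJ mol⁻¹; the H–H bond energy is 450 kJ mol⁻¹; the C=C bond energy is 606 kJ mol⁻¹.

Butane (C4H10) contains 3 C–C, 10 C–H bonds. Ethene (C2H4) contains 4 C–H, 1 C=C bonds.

Reaction A, by 95 kJ

Reaction A:
  Bonds broken (reactants):
    C–C: 3 × 336 = 1008
    C–H: 10 × 400 = 4000
    Σ(broken) = 5008 kJ
  Bonds formed (products):
    C–H: 8 × 400 = 3200
    C=C: 2 × 606 = 1212
    H–H: 1 × 450 = 450
    Σ(formed) = 4862 kJ
  ΔH_A = 5008 − 4862 = +146 kJ
Reaction B:
  Bonds broken (reactants):
    N≡N: 1 × 912 = 912
    O=O: 1 × 507 = 507
    Σ(broken) = 1419 kJ
  Bonds formed (products):
    N=O: 2 × 589 = 1178
    Σ(formed) = 1178 kJ
  ΔH_B = 1419 − 1178 = +241 kJ
ΔH_A − ΔH_B = −95 kJ, so reaction A has the more negative ΔH; |ΔH_A − ΔH_B| = 95 kJ.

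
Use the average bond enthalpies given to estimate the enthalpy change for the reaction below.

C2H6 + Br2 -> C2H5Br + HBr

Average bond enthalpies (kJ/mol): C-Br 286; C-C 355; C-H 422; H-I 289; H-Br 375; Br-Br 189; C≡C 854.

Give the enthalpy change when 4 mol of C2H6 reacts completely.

Bonds broken (reactants):
  Br-Br: 1 × 189 = 189
  C-C: 1 × 355 = 355
  C-H: 6 × 422 = 2532
  Σ(broken) = 3076 kJ
Bonds formed (products):
  C-Br: 1 × 286 = 286
  C-C: 1 × 355 = 355
  C-H: 5 × 422 = 2110
  H-Br: 1 × 375 = 375
  Σ(formed) = 3126 kJ
ΔH = Σ(broken) − Σ(formed) = 3076 − 3126 = −50 kJ
For 4× the reaction as written: 4 × (−50) = −200 kJ

ΔH = −200 kJ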